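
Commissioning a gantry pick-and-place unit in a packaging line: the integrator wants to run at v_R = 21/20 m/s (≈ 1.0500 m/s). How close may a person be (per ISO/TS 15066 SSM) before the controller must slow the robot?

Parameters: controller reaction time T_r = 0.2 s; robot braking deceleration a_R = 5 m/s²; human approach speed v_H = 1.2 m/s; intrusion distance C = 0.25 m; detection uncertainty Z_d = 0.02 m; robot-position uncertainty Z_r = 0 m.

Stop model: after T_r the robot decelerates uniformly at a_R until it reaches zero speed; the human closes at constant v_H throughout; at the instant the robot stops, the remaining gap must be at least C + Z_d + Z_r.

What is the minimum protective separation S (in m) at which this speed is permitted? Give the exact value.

braking lasts T_s = (21/20)/5 = 0.2100 s
reaction-phase robot travel = 1.0500·0.2000 = 0.2100 m
braking distance = 1.0500²/(2·5.0000) = 0.1103 m
human over T_r+T_s: 1.2000·(0.2000+0.2100) = 0.4920 m
margins: 0.2500+0.0200+0.0000 = 0.2700 m
S_min ≈ 0.2100+0.1103+0.4920+0.2700  ⇒  S_min = 4329/4000 m

S_min = 4329/4000 m = 1.0822 m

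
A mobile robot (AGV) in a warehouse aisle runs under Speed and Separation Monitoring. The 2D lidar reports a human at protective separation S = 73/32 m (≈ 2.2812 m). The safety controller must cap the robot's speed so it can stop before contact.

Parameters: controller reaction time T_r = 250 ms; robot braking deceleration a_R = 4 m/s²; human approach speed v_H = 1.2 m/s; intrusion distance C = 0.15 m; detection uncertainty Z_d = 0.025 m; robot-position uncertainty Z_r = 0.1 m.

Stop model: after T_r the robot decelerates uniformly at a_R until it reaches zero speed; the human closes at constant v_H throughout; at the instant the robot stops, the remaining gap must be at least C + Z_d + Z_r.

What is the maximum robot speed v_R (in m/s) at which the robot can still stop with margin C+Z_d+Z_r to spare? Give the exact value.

at the boundary: (1/8)·v² + (11/20)·v + (-273/160) = 0
  disc = (11/20)² − 4·(1/8)·(-273/160) = 1849/1600 ; √disc = 43/40
  v_R = (−(11/20) + 43/40) / (2·(1/8)) = 21/10 m/s
check:
stop time T_s = (21/10)/4 = 0.5250 s
robot in T_r: 2.1000·0.2500 = 0.5250 m
robot under decel: 2.1000²/(2·4.0000) = 0.5513 m
person approaches 1.2000·(0.2500+0.5250) = 0.9300 m
C+Z_d+Z_r = 0.1500+0.0250+0.1000 = 0.2750 m
sum ≈ 0.5250+0.5513+0.9300+0.2750 ≈ 2.2812 m = S ✓

v_R_max = 21/10 m/s = 2.1000 m/s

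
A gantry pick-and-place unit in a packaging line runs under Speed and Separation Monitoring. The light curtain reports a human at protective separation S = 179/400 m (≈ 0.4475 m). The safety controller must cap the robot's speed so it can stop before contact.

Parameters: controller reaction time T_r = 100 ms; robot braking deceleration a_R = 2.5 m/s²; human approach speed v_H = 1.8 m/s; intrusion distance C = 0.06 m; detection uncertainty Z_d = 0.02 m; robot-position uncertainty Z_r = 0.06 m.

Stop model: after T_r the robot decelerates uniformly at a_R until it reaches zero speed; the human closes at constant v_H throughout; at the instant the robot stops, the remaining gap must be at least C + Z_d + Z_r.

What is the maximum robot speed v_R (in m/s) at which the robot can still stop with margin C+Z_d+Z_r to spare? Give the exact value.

quadratic (1/5)·v² + (41/50)·v + (-51/400) = 0
  disc = (41/50)² − 4·(1/5)·(-51/400) = 484/625 ; √disc = 22/25
  v_R = (−(41/50) + 22/25) / (2·(1/5)) = 3/20 m/s
check:
T_s = v_R/a_R = (3/20)/(5/2) = 0.0600 s
robot covers v_R·T_r = 0.1500·0.1000 = 0.0150 m before braking
robot under decel: 0.1500²/(2·2.5000) = 0.0045 m
person approaches 1.8000·(0.1000+0.0600) = 0.2880 m
C+Z_d+Z_r = 0.0600+0.0200+0.0600 = 0.1400 m
sum ≈ 0.0150+0.0045+0.2880+0.1400 ≈ 0.4475 m = S ✓

v_R_max = 3/20 m/s = 0.1500 m/s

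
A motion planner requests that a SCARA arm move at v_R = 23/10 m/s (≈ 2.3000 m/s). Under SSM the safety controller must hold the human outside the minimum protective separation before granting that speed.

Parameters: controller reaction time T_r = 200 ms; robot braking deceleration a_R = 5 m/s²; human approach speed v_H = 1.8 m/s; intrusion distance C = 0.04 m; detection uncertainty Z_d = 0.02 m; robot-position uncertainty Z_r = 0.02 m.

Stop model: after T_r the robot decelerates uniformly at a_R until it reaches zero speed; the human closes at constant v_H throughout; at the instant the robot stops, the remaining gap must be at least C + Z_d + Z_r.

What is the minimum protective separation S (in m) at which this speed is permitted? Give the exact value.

S_min = 2257/1000 m = 2.2570 m

stop time T_s = (23/10)/5 = 0.4600 s
robot in T_r: 2.3000·0.2000 = 0.4600 m
braking distance = 2.3000²/(2·5.0000) = 0.5290 m
human over T_r+T_s: 1.8000·(0.2000+0.4600) = 1.1880 m
residual clearance needed = 0.0400+0.0200+0.0200 = 0.0800 m
S_min ≈ 0.4600+0.5290+1.1880+0.0800  ⇒  S_min = 2257/1000 m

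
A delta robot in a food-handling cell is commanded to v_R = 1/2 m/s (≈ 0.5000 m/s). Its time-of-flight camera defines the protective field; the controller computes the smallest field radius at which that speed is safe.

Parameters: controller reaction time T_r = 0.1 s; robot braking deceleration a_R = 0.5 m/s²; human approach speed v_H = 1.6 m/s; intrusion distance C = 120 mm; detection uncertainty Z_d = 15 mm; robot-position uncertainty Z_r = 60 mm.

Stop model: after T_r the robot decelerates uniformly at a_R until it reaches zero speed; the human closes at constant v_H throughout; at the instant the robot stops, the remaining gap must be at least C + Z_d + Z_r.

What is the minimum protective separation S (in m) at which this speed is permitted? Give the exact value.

S_min = 451/200 m = 2.2550 m

braking lasts T_s = (1/2)/(1/2) = 1.0000 s
reaction-phase robot travel = 0.5000·0.1000 = 0.0500 m
robot under decel: 0.5000²/(2·0.5000) = 0.2500 m
human over T_r+T_s: 1.6000·(0.1000+1.0000) = 1.7600 m
margins: 0.1200+0.0150+0.0600 = 0.1950 m
S_min ≈ 0.0500+0.2500+1.7600+0.1950  ⇒  S_min = 451/200 m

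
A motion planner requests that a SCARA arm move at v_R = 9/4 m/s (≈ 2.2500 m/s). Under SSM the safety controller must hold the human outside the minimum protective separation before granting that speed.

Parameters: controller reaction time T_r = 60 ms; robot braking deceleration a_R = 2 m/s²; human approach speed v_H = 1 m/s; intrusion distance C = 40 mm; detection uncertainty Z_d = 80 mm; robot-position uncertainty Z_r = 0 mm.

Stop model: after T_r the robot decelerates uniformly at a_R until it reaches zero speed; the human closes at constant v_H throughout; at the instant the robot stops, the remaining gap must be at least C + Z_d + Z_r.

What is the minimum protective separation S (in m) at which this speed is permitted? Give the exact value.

S_min = 4329/1600 m = 2.7056 m

T_s = v_R/a_R = (9/4)/2 = 1.1250 s
robot covers v_R·T_r = 2.2500·0.0600 = 0.1350 m before braking
braking distance = 2.2500²/(2·2.0000) = 1.2656 m
person approaches 1.0000·(0.0600+1.1250) = 1.1850 m
residual clearance needed = 0.0400+0.0800+0.0000 = 0.1200 m
S_min ≈ 0.1350+1.2656+1.1850+0.1200  ⇒  S_min = 4329/1600 m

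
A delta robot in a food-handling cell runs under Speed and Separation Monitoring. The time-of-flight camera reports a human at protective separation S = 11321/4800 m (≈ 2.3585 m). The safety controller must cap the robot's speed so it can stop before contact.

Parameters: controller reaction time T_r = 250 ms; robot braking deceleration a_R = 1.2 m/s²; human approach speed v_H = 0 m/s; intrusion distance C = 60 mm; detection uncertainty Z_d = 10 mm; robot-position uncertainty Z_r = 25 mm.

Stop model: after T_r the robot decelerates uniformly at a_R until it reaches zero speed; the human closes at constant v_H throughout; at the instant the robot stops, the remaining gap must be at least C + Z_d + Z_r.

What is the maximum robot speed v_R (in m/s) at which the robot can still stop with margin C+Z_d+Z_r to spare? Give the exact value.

v_R_max = 41/20 m/s = 2.0500 m/s

collect terms ⇒ (5/12)·v_R² + (1/4)·v_R + (-2173/960) = 0
  disc = (1/4)² − 4·(5/12)·(-2173/960) = 2209/576 ; √disc = 47/24
  v_R = (−(1/4) + 47/24) / (2·(5/12)) = 41/20 m/s
check:
T_s = v_R/a_R = (41/20)/(6/5) = 1.7083 s
robot in T_r: 2.0500·0.2500 = 0.5125 m
braking distance = 2.0500²/(2·1.2000) = 1.7510 m
human closes 0.0000·1.9583 = 0.0000 m
margins: 0.0600+0.0100+0.0250 = 0.0950 m
sum ≈ 0.5125+1.7510+0.0000+0.0950 ≈ 2.3585 m = S ✓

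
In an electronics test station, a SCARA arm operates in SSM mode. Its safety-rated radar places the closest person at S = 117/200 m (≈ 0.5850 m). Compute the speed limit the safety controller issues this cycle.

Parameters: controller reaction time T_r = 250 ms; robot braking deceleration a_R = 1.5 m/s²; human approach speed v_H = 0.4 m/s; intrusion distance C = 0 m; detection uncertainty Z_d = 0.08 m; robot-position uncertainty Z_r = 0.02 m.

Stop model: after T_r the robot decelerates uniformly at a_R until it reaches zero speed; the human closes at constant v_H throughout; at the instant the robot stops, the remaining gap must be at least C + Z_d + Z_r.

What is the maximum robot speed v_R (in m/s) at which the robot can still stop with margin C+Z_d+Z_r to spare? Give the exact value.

collect terms ⇒ (1/3)·v_R² + (31/60)·v_R + (-77/200) = 0
  disc = (31/60)² − 4·(1/3)·(-77/200) = 2809/3600 ; √disc = 53/60
  v_R = (−(31/60) + 53/60) / (2·(1/3)) = 11/20 m/s
check:
stop time T_s = (11/20)/(3/2) = 0.3667 s
reaction-phase robot travel = 0.5500·0.2500 = 0.1375 m
robot covers 0.5500·0.3667 − ½·1.5000·0.3667² = 0.1008 m while stopping
human closes 0.4000·0.6167 = 0.2467 m
C+Z_d+Z_r = 0.0000+0.0800+0.0200 = 0.1000 m
sum ≈ 0.1375+0.1008+0.2467+0.1000 ≈ 0.5850 m = S ✓

v_R_max = 11/20 m/s = 0.5500 m/s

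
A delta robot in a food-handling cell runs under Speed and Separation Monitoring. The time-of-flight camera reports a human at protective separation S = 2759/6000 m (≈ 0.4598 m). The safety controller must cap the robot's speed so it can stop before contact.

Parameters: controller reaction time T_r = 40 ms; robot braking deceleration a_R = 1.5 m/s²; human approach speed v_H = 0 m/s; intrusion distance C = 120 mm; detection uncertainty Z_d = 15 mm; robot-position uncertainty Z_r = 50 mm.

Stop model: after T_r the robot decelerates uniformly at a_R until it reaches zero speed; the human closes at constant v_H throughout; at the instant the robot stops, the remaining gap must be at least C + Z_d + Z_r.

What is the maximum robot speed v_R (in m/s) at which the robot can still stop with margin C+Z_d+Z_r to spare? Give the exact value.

collect terms ⇒ (1/3)·v_R² + (1/25)·v_R + (-1649/6000) = 0
  disc = (1/25)² − 4·(1/3)·(-1649/6000) = 8281/22500 ; √disc = 91/150
  v_R = (−(1/25) + 91/150) / (2·(1/3)) = 17/20 m/s
check:
stop time T_s = (17/20)/(3/2) = 0.5667 s
robot in T_r: 0.8500·0.0400 = 0.0340 m
robot covers 0.8500·0.5667 − ½·1.5000·0.5667² = 0.2408 m while stopping
person approaches 0.0000·(0.0400+0.5667) = 0.0000 m
C+Z_d+Z_r = 0.1200+0.0150+0.0500 = 0.1850 m
sum ≈ 0.0340+0.2408+0.0000+0.1850 ≈ 0.4598 m = S ✓

v_R_max = 17/20 m/s = 0.8500 m/s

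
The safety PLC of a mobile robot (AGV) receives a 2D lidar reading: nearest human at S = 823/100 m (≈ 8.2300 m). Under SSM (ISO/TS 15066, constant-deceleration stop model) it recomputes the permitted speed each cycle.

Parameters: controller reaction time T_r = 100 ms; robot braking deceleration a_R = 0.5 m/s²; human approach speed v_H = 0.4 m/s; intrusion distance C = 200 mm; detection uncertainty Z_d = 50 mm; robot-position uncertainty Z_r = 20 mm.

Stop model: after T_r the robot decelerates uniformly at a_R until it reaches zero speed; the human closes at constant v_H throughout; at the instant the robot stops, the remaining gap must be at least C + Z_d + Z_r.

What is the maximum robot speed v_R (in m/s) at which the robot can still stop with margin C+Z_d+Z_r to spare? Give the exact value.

at the boundary: (1)·v² + (9/10)·v + (-198/25) = 0
  disc = (9/10)² − 4·(1)·(-198/25) = 3249/100 ; √disc = 57/10
  v_R = (−(9/10) + 57/10) / (2·(1)) = 12/5 m/s
check:
braking lasts T_s = (12/5)/(1/2) = 4.8000 s
robot covers v_R·T_r = 2.4000·0.1000 = 0.2400 m before braking
braking distance = 2.4000²/(2·0.5000) = 5.7600 m
human over T_r+T_s: 0.4000·(0.1000+4.8000) = 1.9600 m
margins: 0.2000+0.0500+0.0200 = 0.2700 m
sum ≈ 0.2400+5.7600+1.9600+0.2700 ≈ 8.2300 m = S ✓

v_R_max = 12/5 m/s = 2.4000 m/s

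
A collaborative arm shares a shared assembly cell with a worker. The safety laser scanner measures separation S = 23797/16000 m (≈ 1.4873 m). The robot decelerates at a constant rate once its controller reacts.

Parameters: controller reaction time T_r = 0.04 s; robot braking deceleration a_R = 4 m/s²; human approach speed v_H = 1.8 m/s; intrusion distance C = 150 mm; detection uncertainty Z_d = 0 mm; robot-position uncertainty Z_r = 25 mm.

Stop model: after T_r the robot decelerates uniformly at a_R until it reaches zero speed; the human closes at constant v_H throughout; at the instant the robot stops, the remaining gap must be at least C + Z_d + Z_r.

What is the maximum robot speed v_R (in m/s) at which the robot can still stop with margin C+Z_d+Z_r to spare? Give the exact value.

v_R_max = 7/4 m/s = 1.7500 m/s

at the boundary: (1/8)·v² + (49/100)·v + (-3969/3200) = 0
  disc = (49/100)² − 4·(1/8)·(-3969/3200) = 137641/160000 ; √disc = 371/400
  v_R = (−(49/100) + 371/400) / (2·(1/8)) = 7/4 m/s
check:
T_s = v_R/a_R = (7/4)/4 = 0.4375 s
reaction-phase robot travel = 1.7500·0.0400 = 0.0700 m
robot covers 1.7500·0.4375 − ½·4.0000·0.4375² = 0.3828 m while stopping
person approaches 1.8000·(0.0400+0.4375) = 0.8595 m
C+Z_d+Z_r = 0.1500+0.0000+0.0250 = 0.1750 m
sum ≈ 0.0700+0.3828+0.8595+0.1750 ≈ 1.4873 m = S ✓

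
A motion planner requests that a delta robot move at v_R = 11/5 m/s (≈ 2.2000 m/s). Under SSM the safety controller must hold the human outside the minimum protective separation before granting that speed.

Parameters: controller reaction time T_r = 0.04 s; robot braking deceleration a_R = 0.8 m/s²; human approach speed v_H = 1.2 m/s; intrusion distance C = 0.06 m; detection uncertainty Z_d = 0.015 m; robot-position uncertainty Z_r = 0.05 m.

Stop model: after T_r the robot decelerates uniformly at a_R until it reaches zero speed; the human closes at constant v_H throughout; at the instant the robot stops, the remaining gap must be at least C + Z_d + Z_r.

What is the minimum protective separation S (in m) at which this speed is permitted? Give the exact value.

S_min = 3293/500 m = 6.5860 m

T_s = v_R/a_R = (11/5)/(4/5) = 2.7500 s
robot covers v_R·T_r = 2.2000·0.0400 = 0.0880 m before braking
robot covers 2.2000·2.7500 − ½·0.8000·2.7500² = 3.0250 m while stopping
human closes 1.2000·2.7900 = 3.3480 m
margins: 0.0600+0.0150+0.0500 = 0.1250 m
S_min ≈ 0.0880+3.0250+3.3480+0.1250  ⇒  S_min = 3293/500 m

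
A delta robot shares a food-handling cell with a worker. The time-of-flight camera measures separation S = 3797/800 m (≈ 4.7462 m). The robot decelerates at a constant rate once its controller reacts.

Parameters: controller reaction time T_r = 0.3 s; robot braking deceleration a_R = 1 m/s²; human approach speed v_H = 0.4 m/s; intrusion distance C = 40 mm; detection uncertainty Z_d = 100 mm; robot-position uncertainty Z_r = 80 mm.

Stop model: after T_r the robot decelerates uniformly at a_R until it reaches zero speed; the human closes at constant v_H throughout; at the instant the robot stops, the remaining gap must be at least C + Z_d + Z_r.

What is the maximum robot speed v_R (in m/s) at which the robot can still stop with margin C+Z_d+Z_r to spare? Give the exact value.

v_R_max = 47/20 m/s = 2.3500 m/s

at the boundary: (1/2)·v² + (7/10)·v + (-141/32) = 0
  disc = (7/10)² − 4·(1/2)·(-141/32) = 3721/400 ; √disc = 61/20
  v_R = (−(7/10) + 61/20) / (2·(1/2)) = 47/20 m/s
check:
braking lasts T_s = (47/20)/1 = 2.3500 s
robot covers v_R·T_r = 2.3500·0.3000 = 0.7050 m before braking
braking distance = 2.3500²/(2·1.0000) = 2.7612 m
person approaches 0.4000·(0.3000+2.3500) = 1.0600 m
residual clearance needed = 0.0400+0.1000+0.0800 = 0.2200 m
sum ≈ 0.7050+2.7612+1.0600+0.2200 ≈ 4.7462 m = S ✓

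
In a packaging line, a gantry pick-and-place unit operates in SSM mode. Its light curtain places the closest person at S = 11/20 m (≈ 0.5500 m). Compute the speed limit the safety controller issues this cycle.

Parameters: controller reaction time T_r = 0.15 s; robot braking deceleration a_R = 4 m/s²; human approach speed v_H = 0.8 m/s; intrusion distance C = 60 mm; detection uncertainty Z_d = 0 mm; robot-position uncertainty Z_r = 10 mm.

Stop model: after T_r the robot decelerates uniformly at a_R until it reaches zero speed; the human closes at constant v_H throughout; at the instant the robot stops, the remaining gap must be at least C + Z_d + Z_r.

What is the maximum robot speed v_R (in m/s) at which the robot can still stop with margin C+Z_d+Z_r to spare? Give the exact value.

collect terms ⇒ (1/8)·v_R² + (7/20)·v_R + (-9/25) = 0
  disc = (7/20)² − 4·(1/8)·(-9/25) = 121/400 ; √disc = 11/20
  v_R = (−(7/20) + 11/20) / (2·(1/8)) = 4/5 m/s
check:
stop time T_s = (4/5)/4 = 0.2000 s
robot in T_r: 0.8000·0.1500 = 0.1200 m
robot under decel: 0.8000²/(2·4.0000) = 0.0800 m
person approaches 0.8000·(0.1500+0.2000) = 0.2800 m
C+Z_d+Z_r = 0.0600+0.0000+0.0100 = 0.0700 m
sum ≈ 0.1200+0.0800+0.2800+0.0700 ≈ 0.5500 m = S ✓

v_R_max = 4/5 m/s = 0.8000 m/s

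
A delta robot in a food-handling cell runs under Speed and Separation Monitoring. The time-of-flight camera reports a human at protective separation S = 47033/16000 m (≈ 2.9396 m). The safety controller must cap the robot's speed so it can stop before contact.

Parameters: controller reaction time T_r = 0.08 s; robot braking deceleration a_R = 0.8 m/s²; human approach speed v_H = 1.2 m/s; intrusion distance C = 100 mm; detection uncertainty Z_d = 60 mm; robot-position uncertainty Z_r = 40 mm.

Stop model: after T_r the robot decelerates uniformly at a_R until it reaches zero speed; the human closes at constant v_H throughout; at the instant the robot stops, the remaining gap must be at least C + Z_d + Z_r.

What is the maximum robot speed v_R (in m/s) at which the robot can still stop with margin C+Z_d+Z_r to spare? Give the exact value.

v_R_max = 23/20 m/s = 1.1500 m/s

collect terms ⇒ (5/8)·v_R² + (79/50)·v_R + (-42297/16000) = 0
  disc = (79/50)² − 4·(5/8)·(-42297/16000) = 1456849/160000 ; √disc = 1207/400
  v_R = (−(79/50) + 1207/400) / (2·(5/8)) = 23/20 m/s
check:
stop time T_s = (23/20)/(4/5) = 1.4375 s
robot in T_r: 1.1500·0.0800 = 0.0920 m
robot under decel: 1.1500²/(2·0.8000) = 0.8266 m
person approaches 1.2000·(0.0800+1.4375) = 1.8210 m
C+Z_d+Z_r = 0.1000+0.0600+0.0400 = 0.2000 m
sum ≈ 0.0920+0.8266+1.8210+0.2000 ≈ 2.9396 m = S ✓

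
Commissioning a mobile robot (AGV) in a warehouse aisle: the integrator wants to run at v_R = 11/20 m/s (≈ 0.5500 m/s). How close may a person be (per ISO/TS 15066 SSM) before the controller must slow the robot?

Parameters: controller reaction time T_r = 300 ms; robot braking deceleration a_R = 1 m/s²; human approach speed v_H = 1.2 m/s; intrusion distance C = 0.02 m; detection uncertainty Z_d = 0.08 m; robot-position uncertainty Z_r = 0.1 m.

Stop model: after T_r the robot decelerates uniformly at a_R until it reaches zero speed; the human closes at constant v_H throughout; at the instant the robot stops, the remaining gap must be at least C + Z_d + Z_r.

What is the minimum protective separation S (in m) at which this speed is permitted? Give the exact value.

S_min = 1229/800 m = 1.5362 m

T_s = v_R/a_R = (11/20)/1 = 0.5500 s
robot in T_r: 0.5500·0.3000 = 0.1650 m
robot covers 0.5500·0.5500 − ½·1.0000·0.5500² = 0.1512 m while stopping
person approaches 1.2000·(0.3000+0.5500) = 1.0200 m
C+Z_d+Z_r = 0.0200+0.0800+0.1000 = 0.2000 m
S_min ≈ 0.1650+0.1512+1.0200+0.2000  ⇒  S_min = 1229/800 m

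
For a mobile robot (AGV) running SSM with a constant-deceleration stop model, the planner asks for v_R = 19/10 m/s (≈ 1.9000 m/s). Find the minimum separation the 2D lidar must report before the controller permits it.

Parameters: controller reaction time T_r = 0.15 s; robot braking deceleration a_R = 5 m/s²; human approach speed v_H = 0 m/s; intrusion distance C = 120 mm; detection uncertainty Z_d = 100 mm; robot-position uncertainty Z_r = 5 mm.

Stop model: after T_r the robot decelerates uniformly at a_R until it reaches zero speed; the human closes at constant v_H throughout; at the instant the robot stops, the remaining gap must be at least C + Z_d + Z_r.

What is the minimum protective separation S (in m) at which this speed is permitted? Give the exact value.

T_s = v_R/a_R = (19/10)/5 = 0.3800 s
reaction-phase robot travel = 1.9000·0.1500 = 0.2850 m
robot under decel: 1.9000²/(2·5.0000) = 0.3610 m
person approaches 0.0000·(0.1500+0.3800) = 0.0000 m
margins: 0.1200+0.1000+0.0050 = 0.2250 m
S_min ≈ 0.2850+0.3610+0.0000+0.2250  ⇒  S_min = 871/1000 m

S_min = 871/1000 m = 0.8710 m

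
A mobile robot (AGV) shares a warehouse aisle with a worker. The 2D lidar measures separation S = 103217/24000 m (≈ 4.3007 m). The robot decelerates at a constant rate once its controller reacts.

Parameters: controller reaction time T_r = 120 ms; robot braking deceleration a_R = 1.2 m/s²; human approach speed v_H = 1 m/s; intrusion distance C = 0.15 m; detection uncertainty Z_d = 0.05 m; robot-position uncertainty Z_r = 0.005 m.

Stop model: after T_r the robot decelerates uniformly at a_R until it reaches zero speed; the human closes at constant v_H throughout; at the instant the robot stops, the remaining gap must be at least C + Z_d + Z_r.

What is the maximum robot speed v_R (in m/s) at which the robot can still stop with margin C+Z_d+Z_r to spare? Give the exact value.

v_R_max = 43/20 m/s = 2.1500 m/s

at the boundary: (5/12)·v² + (143/150)·v + (-95417/24000) = 0
  disc = (143/150)² − 4·(5/12)·(-95417/24000) = 301401/40000 ; √disc = 549/200
  v_R = (−(143/150) + 549/200) / (2·(5/12)) = 43/20 m/s
check:
T_s = v_R/a_R = (43/20)/(6/5) = 1.7917 s
robot covers v_R·T_r = 2.1500·0.1200 = 0.2580 m before braking
robot under decel: 2.1500²/(2·1.2000) = 1.9260 m
person approaches 1.0000·(0.1200+1.7917) = 1.9117 m
residual clearance needed = 0.1500+0.0500+0.0050 = 0.2050 m
sum ≈ 0.2580+1.9260+1.9117+0.2050 ≈ 4.3007 m = S ✓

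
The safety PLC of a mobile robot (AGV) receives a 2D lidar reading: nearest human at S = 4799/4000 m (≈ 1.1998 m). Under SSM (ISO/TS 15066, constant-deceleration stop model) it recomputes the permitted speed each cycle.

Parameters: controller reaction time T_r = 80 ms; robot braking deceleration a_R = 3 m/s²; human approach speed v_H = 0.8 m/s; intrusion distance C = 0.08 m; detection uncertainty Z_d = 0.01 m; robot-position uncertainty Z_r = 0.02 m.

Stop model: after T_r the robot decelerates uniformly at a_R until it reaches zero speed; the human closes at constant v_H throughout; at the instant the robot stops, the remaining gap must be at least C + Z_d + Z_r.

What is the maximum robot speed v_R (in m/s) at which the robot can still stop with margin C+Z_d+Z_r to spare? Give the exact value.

v_R_max = 33/20 m/s = 1.6500 m/s

quadratic (1/6)·v² + (26/75)·v + (-4103/4000) = 0
  disc = (26/75)² − 4·(1/6)·(-4103/4000) = 72361/90000 ; √disc = 269/300
  v_R = (−(26/75) + 269/300) / (2·(1/6)) = 33/20 m/s
check:
stop time T_s = (33/20)/3 = 0.5500 s
robot covers v_R·T_r = 1.6500·0.0800 = 0.1320 m before braking
robot covers 1.6500·0.5500 − ½·3.0000·0.5500² = 0.4537 m while stopping
human over T_r+T_s: 0.8000·(0.0800+0.5500) = 0.5040 m
margins: 0.0800+0.0100+0.0200 = 0.1100 m
sum ≈ 0.1320+0.4537+0.5040+0.1100 ≈ 1.1998 m = S ✓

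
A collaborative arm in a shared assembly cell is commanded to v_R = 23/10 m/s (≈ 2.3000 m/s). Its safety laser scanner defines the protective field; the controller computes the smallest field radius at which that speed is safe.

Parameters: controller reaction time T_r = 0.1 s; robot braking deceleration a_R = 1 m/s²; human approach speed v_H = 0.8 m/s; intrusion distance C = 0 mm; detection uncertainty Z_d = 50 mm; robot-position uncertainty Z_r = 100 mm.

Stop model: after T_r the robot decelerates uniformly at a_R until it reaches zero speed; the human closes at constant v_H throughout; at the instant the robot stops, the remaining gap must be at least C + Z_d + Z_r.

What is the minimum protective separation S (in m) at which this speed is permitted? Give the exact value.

S_min = 989/200 m = 4.9450 m

T_s = v_R/a_R = (23/10)/1 = 2.3000 s
robot covers v_R·T_r = 2.3000·0.1000 = 0.2300 m before braking
robot covers 2.3000·2.3000 − ½·1.0000·2.3000² = 2.6450 m while stopping
person approaches 0.8000·(0.1000+2.3000) = 1.9200 m
C+Z_d+Z_r = 0.0000+0.0500+0.1000 = 0.1500 m
S_min ≈ 0.2300+2.6450+1.9200+0.1500  ⇒  S_min = 989/200 m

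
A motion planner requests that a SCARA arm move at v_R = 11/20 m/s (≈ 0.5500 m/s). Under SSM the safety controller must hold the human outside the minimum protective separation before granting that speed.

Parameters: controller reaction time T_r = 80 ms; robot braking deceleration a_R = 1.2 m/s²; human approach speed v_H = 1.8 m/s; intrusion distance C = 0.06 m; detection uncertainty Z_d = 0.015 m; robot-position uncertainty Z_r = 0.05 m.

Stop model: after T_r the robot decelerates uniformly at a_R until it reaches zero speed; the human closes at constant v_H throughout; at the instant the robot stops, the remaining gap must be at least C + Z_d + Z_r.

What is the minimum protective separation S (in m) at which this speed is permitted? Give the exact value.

S_min = 30337/24000 m = 1.2640 m

T_s = v_R/a_R = (11/20)/(6/5) = 0.4583 s
robot in T_r: 0.5500·0.0800 = 0.0440 m
robot covers 0.5500·0.4583 − ½·1.2000·0.4583² = 0.1260 m while stopping
human over T_r+T_s: 1.8000·(0.0800+0.4583) = 0.9690 m
residual clearance needed = 0.0600+0.0150+0.0500 = 0.1250 m
S_min ≈ 0.0440+0.1260+0.9690+0.1250  ⇒  S_min = 30337/24000 m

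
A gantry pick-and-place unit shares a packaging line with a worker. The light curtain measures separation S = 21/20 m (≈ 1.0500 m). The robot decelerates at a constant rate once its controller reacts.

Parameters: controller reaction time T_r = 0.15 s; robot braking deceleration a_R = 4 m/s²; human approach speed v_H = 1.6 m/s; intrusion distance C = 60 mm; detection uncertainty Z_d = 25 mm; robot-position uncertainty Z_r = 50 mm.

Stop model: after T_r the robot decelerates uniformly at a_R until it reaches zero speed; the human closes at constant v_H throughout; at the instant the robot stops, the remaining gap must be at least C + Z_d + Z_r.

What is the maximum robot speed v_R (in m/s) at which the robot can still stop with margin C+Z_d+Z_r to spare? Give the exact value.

collect terms ⇒ (1/8)·v_R² + (11/20)·v_R + (-27/40) = 0
  disc = (11/20)² − 4·(1/8)·(-27/40) = 16/25 ; √disc = 4/5
  v_R = (−(11/20) + 4/5) / (2·(1/8)) = 1 m/s
check:
braking lasts T_s = 1/4 = 0.2500 s
robot covers v_R·T_r = 1.0000·0.1500 = 0.1500 m before braking
robot under decel: 1.0000²/(2·4.0000) = 0.1250 m
human closes 1.6000·0.4000 = 0.6400 m
margins: 0.0600+0.0250+0.0500 = 0.1350 m
sum ≈ 0.1500+0.1250+0.6400+0.1350 ≈ 1.0500 m = S ✓

v_R_max = 1 m/s = 1.0000 m/s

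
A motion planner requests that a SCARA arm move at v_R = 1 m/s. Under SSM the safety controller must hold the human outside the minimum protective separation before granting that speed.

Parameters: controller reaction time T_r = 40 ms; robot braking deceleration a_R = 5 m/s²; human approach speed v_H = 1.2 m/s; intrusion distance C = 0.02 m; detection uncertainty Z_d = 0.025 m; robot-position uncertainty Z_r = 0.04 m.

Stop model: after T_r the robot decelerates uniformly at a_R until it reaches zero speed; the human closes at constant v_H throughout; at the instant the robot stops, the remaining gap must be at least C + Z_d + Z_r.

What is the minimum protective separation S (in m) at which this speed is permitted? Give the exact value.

braking lasts T_s = 1/5 = 0.2000 s
robot covers v_R·T_r = 1.0000·0.0400 = 0.0400 m before braking
braking distance = 1.0000²/(2·5.0000) = 0.1000 m
human closes 1.2000·0.2400 = 0.2880 m
residual clearance needed = 0.0200+0.0250+0.0400 = 0.0850 m
S_min ≈ 0.0400+0.1000+0.2880+0.0850  ⇒  S_min = 513/1000 m

S_min = 513/1000 m = 0.5130 m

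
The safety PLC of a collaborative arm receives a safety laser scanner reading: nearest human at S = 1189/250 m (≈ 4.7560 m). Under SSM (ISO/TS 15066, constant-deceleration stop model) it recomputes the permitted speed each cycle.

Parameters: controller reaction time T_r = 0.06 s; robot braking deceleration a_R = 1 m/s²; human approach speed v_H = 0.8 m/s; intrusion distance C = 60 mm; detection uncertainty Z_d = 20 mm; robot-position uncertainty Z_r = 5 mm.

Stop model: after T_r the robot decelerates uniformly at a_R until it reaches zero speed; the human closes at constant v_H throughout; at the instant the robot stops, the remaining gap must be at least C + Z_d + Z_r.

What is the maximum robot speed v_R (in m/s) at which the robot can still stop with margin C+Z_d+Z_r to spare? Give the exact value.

v_R_max = 23/10 m/s = 2.3000 m/s

at the boundary: (1/2)·v² + (43/50)·v + (-4623/1000) = 0
  disc = (43/50)² − 4·(1/2)·(-4623/1000) = 6241/625 ; √disc = 79/25
  v_R = (−(43/50) + 79/25) / (2·(1/2)) = 23/10 m/s
check:
stop time T_s = (23/10)/1 = 2.3000 s
reaction-phase robot travel = 2.3000·0.0600 = 0.1380 m
robot covers 2.3000·2.3000 − ½·1.0000·2.3000² = 2.6450 m while stopping
person approaches 0.8000·(0.0600+2.3000) = 1.8880 m
margins: 0.0600+0.0200+0.0050 = 0.0850 m
sum ≈ 0.1380+2.6450+1.8880+0.0850 ≈ 4.7560 m = S ✓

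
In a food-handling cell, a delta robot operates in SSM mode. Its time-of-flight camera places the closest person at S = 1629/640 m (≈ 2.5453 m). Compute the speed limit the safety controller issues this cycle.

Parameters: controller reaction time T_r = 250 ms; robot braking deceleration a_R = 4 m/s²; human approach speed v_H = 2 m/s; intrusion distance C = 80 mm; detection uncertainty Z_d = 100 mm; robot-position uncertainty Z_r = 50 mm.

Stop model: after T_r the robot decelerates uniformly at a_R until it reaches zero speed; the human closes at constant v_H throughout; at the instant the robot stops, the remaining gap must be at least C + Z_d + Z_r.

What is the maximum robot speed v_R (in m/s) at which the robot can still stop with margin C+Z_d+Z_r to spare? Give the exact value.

at the boundary: (1/8)·v² + (3/4)·v + (-5809/3200) = 0
  disc = (3/4)² − 4·(1/8)·(-5809/3200) = 9409/6400 ; √disc = 97/80
  v_R = (−(3/4) + 97/80) / (2·(1/8)) = 37/20 m/s
check:
stop time T_s = (37/20)/4 = 0.4625 s
robot in T_r: 1.8500·0.2500 = 0.4625 m
robot covers 1.8500·0.4625 − ½·4.0000·0.4625² = 0.4278 m while stopping
human closes 2.0000·0.7125 = 1.4250 m
residual clearance needed = 0.0800+0.1000+0.0500 = 0.2300 m
sum ≈ 0.4625+0.4278+1.4250+0.2300 ≈ 2.5453 m = S ✓

v_R_max = 37/20 m/s = 1.8500 m/s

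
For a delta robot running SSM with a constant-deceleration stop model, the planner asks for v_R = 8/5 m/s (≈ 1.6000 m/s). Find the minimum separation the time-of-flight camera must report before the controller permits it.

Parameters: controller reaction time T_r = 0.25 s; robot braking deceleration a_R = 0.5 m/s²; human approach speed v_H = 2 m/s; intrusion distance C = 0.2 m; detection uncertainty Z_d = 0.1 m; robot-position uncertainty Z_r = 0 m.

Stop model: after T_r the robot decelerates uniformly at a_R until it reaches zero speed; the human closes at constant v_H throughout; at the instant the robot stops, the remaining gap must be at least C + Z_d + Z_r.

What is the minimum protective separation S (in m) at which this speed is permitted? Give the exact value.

braking lasts T_s = (8/5)/(1/2) = 3.2000 s
robot covers v_R·T_r = 1.6000·0.2500 = 0.4000 m before braking
braking distance = 1.6000²/(2·0.5000) = 2.5600 m
human over T_r+T_s: 2.0000·(0.2500+3.2000) = 6.9000 m
C+Z_d+Z_r = 0.2000+0.1000+0.0000 = 0.3000 m
S_min ≈ 0.4000+2.5600+6.9000+0.3000  ⇒  S_min = 254/25 m

S_min = 254/25 m = 10.1600 m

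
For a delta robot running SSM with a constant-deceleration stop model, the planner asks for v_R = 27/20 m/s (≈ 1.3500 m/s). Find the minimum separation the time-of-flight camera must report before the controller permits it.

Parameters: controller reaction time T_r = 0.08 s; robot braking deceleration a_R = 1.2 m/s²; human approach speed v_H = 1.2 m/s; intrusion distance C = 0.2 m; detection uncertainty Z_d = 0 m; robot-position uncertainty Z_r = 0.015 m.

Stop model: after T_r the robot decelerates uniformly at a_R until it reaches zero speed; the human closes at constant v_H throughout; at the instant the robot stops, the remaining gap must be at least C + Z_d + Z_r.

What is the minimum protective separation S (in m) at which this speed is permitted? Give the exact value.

stop time T_s = (27/20)/(6/5) = 1.1250 s
robot in T_r: 1.3500·0.0800 = 0.1080 m
braking distance = 1.3500²/(2·1.2000) = 0.7594 m
human closes 1.2000·1.2050 = 1.4460 m
residual clearance needed = 0.2000+0.0000+0.0150 = 0.2150 m
S_min ≈ 0.1080+0.7594+1.4460+0.2150  ⇒  S_min = 20227/8000 m

S_min = 20227/8000 m = 2.5284 m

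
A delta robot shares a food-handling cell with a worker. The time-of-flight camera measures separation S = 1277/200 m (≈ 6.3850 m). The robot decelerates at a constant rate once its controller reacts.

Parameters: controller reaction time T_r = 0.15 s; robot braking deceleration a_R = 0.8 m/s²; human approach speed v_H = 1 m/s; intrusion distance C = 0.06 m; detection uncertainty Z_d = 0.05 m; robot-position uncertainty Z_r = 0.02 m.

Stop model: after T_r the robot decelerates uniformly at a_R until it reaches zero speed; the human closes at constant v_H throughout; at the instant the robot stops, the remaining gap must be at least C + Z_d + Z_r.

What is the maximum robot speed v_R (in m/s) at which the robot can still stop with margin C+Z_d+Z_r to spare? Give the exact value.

v_R_max = 11/5 m/s = 2.2000 m/s

quadratic (5/8)·v² + (7/5)·v + (-1221/200) = 0
  disc = (7/5)² − 4·(5/8)·(-1221/200) = 6889/400 ; √disc = 83/20
  v_R = (−(7/5) + 83/20) / (2·(5/8)) = 11/5 m/s
check:
T_s = v_R/a_R = (11/5)/(4/5) = 2.7500 s
robot covers v_R·T_r = 2.2000·0.1500 = 0.3300 m before braking
robot under decel: 2.2000²/(2·0.8000) = 3.0250 m
human closes 1.0000·2.9000 = 2.9000 m
margins: 0.0600+0.0500+0.0200 = 0.1300 m
sum ≈ 0.3300+3.0250+2.9000+0.1300 ≈ 6.3850 m = S ✓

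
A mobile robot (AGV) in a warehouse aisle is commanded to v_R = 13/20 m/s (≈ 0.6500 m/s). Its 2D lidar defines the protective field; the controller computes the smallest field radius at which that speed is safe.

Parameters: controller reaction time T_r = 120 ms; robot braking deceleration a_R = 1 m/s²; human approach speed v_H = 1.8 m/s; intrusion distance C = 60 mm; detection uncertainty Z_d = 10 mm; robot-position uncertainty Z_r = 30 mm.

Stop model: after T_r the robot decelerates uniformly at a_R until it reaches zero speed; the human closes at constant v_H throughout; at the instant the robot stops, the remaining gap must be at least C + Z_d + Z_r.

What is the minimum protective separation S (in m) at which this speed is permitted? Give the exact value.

S_min = 7101/4000 m = 1.7752 m

braking lasts T_s = (13/20)/1 = 0.6500 s
robot covers v_R·T_r = 0.6500·0.1200 = 0.0780 m before braking
robot under decel: 0.6500²/(2·1.0000) = 0.2112 m
human over T_r+T_s: 1.8000·(0.1200+0.6500) = 1.3860 m
C+Z_d+Z_r = 0.0600+0.0100+0.0300 = 0.1000 m
S_min ≈ 0.0780+0.2112+1.3860+0.1000  ⇒  S_min = 7101/4000 m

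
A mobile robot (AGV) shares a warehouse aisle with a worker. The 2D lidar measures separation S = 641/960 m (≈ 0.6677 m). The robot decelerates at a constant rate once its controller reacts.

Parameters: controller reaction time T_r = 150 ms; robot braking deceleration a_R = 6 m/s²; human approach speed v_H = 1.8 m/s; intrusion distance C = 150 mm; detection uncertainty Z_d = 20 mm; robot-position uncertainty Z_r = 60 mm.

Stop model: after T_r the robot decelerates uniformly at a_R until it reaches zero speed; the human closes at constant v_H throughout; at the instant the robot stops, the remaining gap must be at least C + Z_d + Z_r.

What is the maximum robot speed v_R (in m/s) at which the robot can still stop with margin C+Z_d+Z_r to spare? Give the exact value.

collect terms ⇒ (1/12)·v_R² + (9/20)·v_R + (-161/960) = 0
  disc = (9/20)² − 4·(1/12)·(-161/960) = 3721/14400 ; √disc = 61/120
  v_R = (−(9/20) + 61/120) / (2·(1/12)) = 7/20 m/s
check:
braking lasts T_s = (7/20)/6 = 0.0583 s
reaction-phase robot travel = 0.3500·0.1500 = 0.0525 m
robot covers 0.3500·0.0583 − ½·6.0000·0.0583² = 0.0102 m while stopping
person approaches 1.8000·(0.1500+0.0583) = 0.3750 m
margins: 0.1500+0.0200+0.0600 = 0.2300 m
sum ≈ 0.0525+0.0102+0.3750+0.2300 ≈ 0.6677 m = S ✓

v_R_max = 7/20 m/s = 0.3500 m/s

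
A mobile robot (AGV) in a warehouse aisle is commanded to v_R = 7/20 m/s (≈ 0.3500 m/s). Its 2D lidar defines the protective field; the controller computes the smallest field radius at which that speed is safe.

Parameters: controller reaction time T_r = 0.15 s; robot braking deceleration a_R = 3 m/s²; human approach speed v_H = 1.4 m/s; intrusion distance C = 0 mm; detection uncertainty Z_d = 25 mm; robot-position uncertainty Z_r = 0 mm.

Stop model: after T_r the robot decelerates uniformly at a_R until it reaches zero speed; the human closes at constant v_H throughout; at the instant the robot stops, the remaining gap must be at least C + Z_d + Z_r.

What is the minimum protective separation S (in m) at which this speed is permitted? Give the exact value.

S_min = 377/800 m = 0.4713 m

T_s = v_R/a_R = (7/20)/3 = 0.1167 s
reaction-phase robot travel = 0.3500·0.1500 = 0.0525 m
braking distance = 0.3500²/(2·3.0000) = 0.0204 m
human closes 1.4000·0.2667 = 0.3733 m
C+Z_d+Z_r = 0.0000+0.0250+0.0000 = 0.0250 m
S_min ≈ 0.0525+0.0204+0.3733+0.0250  ⇒  S_min = 377/800 m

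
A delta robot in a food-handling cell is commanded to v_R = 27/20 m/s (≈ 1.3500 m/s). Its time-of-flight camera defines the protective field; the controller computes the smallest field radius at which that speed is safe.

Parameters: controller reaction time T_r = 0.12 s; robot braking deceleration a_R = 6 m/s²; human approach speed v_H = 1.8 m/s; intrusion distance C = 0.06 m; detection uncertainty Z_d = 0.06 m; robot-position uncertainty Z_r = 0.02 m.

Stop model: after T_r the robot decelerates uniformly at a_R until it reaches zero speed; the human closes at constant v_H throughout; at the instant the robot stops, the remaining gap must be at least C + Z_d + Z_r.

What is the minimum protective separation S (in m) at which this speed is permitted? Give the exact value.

S_min = 8599/8000 m = 1.0749 m

T_s = v_R/a_R = (27/20)/6 = 0.2250 s
robot in T_r: 1.3500·0.1200 = 0.1620 m
braking distance = 1.3500²/(2·6.0000) = 0.1519 m
human over T_r+T_s: 1.8000·(0.1200+0.2250) = 0.6210 m
residual clearance needed = 0.0600+0.0600+0.0200 = 0.1400 m
S_min ≈ 0.1620+0.1519+0.6210+0.1400  ⇒  S_min = 8599/8000 m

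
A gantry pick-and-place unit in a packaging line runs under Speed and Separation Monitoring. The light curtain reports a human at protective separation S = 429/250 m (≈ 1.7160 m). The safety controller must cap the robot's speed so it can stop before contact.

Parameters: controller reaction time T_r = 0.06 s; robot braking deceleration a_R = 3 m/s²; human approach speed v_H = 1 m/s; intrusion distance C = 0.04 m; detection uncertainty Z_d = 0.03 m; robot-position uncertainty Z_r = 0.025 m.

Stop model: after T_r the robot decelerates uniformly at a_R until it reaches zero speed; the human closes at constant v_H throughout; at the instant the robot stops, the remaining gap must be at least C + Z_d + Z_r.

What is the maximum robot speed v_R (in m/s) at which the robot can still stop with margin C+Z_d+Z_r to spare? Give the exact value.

quadratic (1/6)·v² + (59/150)·v + (-1561/1000) = 0
  disc = (59/150)² − 4·(1/6)·(-1561/1000) = 6724/5625 ; √disc = 82/75
  v_R = (−(59/150) + 82/75) / (2·(1/6)) = 21/10 m/s
check:
T_s = v_R/a_R = (21/10)/3 = 0.7000 s
robot covers v_R·T_r = 2.1000·0.0600 = 0.1260 m before braking
robot covers 2.1000·0.7000 − ½·3.0000·0.7000² = 0.7350 m while stopping
human over T_r+T_s: 1.0000·(0.0600+0.7000) = 0.7600 m
margins: 0.0400+0.0300+0.0250 = 0.0950 m
sum ≈ 0.1260+0.7350+0.7600+0.0950 ≈ 1.7160 m = S ✓

v_R_max = 21/10 m/s = 2.1000 m/s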